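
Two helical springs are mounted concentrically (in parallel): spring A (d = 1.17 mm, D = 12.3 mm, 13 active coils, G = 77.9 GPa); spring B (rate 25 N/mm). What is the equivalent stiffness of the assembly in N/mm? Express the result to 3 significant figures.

k_A = Gd⁴/(8D³N_a) = (77.9×10³)(1.17⁴)/(8·12.3³·13) = 0.75428 N/mm
Parallel: k_eq = 0.75428 + 25 = 25.754 N/mm

25.8 N/mm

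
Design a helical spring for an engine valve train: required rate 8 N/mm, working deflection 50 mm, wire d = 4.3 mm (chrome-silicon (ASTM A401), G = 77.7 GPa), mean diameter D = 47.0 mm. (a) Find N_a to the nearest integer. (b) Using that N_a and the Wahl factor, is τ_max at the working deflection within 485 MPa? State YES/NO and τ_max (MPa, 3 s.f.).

(a) 4 coils; (b) NO, τ_max = 681 MPa

N_a = Gd⁴/(8D³k) = (77.7×10³)(4.3⁴)/(8·47.0³·8) = 3.998 → N_a = 4
Actual rate k = Gd⁴/(8D³·4) = 7.9956 N/mm
Working load F = kδ = 7.9956·50 = 399.78 N
C = 47.0/4.3 = 10.9302; K_W = (4C−1)/(4C−4)+0.615/C = 1.1318
τ_max = K_W·8FD/(πd³) = 1.1318·601.8 = 681.12 MPa
τ_max > 485 MPa → exceeds allowable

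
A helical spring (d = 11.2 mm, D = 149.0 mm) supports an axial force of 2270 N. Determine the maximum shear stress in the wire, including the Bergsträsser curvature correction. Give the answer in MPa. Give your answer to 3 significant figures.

Spring index C = D/d = 149.0/11.2 = 13.3036
K_B = (4C+2)/(4C−3) = 55.214/50.214 = 1.0996
τ₀ = 8FD/(πd³) = 8·2270·149.0/(π·11.2³) = 2.70584e+06/4413.7 = 613.05 MPa
τ_max = K·τ₀ = 1.0996 × 613.05 = 674.1 MPa

674 MPa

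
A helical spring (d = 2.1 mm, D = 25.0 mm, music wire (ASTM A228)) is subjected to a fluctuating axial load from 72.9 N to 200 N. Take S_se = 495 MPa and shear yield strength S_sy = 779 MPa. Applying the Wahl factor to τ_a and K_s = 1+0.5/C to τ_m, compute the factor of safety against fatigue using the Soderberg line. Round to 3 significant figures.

0.446

C = D/d = 25.0/2.1 = 11.9048; K_W = (4C−1)/(4C−4)+0.615/C = 1.1204; K_s = 1+0.5/C = 1.0420
F_a = (F_max−F_min)/2 = 63.55 N; F_m = (F_max+F_min)/2 = 136.45 N
τ_a = K_W·8F_aD/(πd³) = 1.1204 × 436.86 = 489.47 MPa
τ_m = K_s·8F_mD/(πd³) = 1.0420 × 937.98 = 977.38 MPa
Soderberg: 1/n_f = τ_a/S_se + τ_m/S_sy = 489.47/495 + 977.38/779 = 0.98883 + 1.25466 = 2.2435
n_f = 1/2.2435 = 0.4457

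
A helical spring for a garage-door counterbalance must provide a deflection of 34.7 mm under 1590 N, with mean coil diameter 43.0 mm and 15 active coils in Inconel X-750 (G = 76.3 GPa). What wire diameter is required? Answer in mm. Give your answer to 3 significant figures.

8.70 mm

Required rate k = F/δ = 1590/34.7 = 45.821 N/mm
d = (8D³N_a·k / G)^(1/4) = (8·43.0³·15·45.821 / (76.3×10³))^0.25
  = (5729.7)^0.25 = 8.7003 mm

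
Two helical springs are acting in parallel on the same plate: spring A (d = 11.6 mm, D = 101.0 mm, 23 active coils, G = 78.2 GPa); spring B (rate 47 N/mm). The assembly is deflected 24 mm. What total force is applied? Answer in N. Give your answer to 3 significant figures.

1310 N

k_A = Gd⁴/(8D³N_a) = (78.2×10³)(11.6⁴)/(8·101.0³·23) = 7.4689 N/mm
Parallel: k_eq = 7.4689 + 47 = 54.469 N/mm
F = k_eq·δ = 54.469·24 = 1307.3 N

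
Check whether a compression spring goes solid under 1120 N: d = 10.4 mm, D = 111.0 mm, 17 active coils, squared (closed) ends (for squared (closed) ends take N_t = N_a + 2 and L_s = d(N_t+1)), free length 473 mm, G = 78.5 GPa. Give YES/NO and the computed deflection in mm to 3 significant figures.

NO, δ = 227 mm

k = Gd⁴/(8D³N_a) = (78.5×10³)(10.4⁴)/(8·111.0³·17) = 4.9374 N/mm
N_t = 19; L_s = 10.4·20 = 208 mm; δ_solid = L₀ − L_s = 473 − 208 = 265 mm
δ = F/k = 1120/4.9374 = 226.84 mm
δ < δ_solid → spring does not go solid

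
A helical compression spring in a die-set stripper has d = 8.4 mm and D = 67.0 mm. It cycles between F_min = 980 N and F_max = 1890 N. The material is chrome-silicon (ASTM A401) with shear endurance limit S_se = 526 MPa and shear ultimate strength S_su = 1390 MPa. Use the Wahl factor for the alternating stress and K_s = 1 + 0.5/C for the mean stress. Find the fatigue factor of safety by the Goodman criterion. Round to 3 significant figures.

C = D/d = 67.0/8.4 = 7.9762; K_W = (4C−1)/(4C−4)+0.615/C = 1.1846; K_s = 1+0.5/C = 1.0627
F_a = (F_max−F_min)/2 = 455 N; F_m = (F_max+F_min)/2 = 1435 N
τ_a = K_W·8F_aD/(πd³) = 1.1846 × 130.98 = 155.15 MPa
τ_m = K_s·8F_mD/(πd³) = 1.0627 × 413.08 = 438.97 MPa
Goodman: 1/n_f = τ_a/S_se + τ_m/S_su = 155.15/526 + 438.97/1390 = 0.29497 + 0.31581 = 0.61078
n_f = 1/0.61078 = 1.637

1.64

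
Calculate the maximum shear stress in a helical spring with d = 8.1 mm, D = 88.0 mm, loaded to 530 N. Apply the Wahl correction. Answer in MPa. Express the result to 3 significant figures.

253 MPa

Spring index C = D/d = 88.0/8.1 = 10.8642
K_W = (4C−1)/(4C−4) + 0.615/C = 42.457/39.457 + 0.0566 = 1.1326
τ₀ = 8FD/(πd³) = 8·530·88.0/(π·8.1³) = 373120/1669.6 = 223.48 MPa
τ_max = K·τ₀ = 1.1326 × 223.48 = 253.13 MPa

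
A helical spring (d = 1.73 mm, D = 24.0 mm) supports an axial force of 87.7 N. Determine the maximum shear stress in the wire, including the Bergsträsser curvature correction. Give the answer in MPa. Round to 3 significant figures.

1130 MPa

Spring index C = D/d = 24.0/1.73 = 13.8728
K_B = (4C+2)/(4C−3) = 57.491/52.491 = 1.0953
τ₀ = 8FD/(πd³) = 8·87.7·24.0/(π·1.73³) = 16838.4/16.266 = 1035.2 MPa
τ_max = K·τ₀ = 1.0953 × 1035.2 = 1133.8 MPa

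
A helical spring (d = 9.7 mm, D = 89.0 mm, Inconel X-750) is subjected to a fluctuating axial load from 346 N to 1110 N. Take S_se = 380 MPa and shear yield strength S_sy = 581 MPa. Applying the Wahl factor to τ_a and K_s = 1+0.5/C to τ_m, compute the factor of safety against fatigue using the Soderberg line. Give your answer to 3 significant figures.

1.62

C = D/d = 89.0/9.7 = 9.1753; K_W = (4C−1)/(4C−4)+0.615/C = 1.1588; K_s = 1+0.5/C = 1.0545
F_a = (F_max−F_min)/2 = 382 N; F_m = (F_max+F_min)/2 = 728 N
τ_a = K_W·8F_aD/(πd³) = 1.1588 × 94.859 = 109.92 MPa
τ_m = K_s·8F_mD/(πd³) = 1.0545 × 180.78 = 190.63 MPa
Soderberg: 1/n_f = τ_a/S_se + τ_m/S_sy = 109.92/380 + 190.63/581 = 0.28926 + 0.32811 = 0.61737
n_f = 1/0.61737 = 1.62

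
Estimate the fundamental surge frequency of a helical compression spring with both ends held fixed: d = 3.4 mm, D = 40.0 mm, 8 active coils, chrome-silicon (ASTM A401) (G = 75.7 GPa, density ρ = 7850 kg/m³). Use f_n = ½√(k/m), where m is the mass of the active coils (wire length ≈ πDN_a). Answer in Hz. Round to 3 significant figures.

k = Gd⁴/(8D³N_a) = (75.7×10³)(3.4⁴)/(8·40.0³·8) = 2.4697 N/mm = 2469.7 N/m
Wire length L = πDN_a = π·40.0·8 = 1005.3 mm
m = ρ·(πd²/4)·L = 7850 × 9.0792×10⁻⁶ m² × 1.0053 m = 0.07165 kg
f_n = ½√(k/m) = 0.5·√(2469.7/0.07165) = 0.5·√(34469) = 92.83 Hz

92.8 Hz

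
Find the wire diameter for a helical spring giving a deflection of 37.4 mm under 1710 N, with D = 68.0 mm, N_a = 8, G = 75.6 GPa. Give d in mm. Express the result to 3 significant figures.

10.5 mm

Required rate k = F/δ = 1710/37.4 = 45.722 N/mm
d = (8D³N_a·k / G)^(1/4) = (8·68.0³·8·45.722 / (75.6×10³))^0.25
  = (12171)^0.25 = 10.5033 mm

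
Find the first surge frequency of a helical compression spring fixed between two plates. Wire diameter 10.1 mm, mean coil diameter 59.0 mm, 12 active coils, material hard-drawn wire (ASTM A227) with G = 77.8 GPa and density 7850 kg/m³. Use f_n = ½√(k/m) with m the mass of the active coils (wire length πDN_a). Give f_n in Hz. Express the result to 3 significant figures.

k = Gd⁴/(8D³N_a) = (77.8×10³)(10.1⁴)/(8·59.0³·12) = 41.062 N/mm = 41062 N/m
Wire length L = πDN_a = π·59.0·12 = 2224.2 mm
m = ρ·(πd²/4)·L = 7850 × 80.118×10⁻⁶ m² × 2.2242 m = 1.3989 kg
f_n = ½√(k/m) = 0.5·√(41062/1.3989) = 0.5·√(29353) = 85.664 Hz

85.7 Hz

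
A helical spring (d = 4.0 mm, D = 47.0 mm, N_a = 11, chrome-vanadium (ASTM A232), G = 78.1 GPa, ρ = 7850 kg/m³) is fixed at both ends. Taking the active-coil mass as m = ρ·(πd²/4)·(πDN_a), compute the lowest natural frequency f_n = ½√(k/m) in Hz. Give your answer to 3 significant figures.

58.4 Hz

k = Gd⁴/(8D³N_a) = (78.1×10³)(4.0⁴)/(8·47.0³·11) = 2.1883 N/mm = 2188.3 N/m
Wire length L = πDN_a = π·47.0·11 = 1624.2 mm
m = ρ·(πd²/4)·L = 7850 × 12.566×10⁻⁶ m² × 1.6242 m = 0.16022 kg
f_n = ½√(k/m) = 0.5·√(2188.3/0.16022) = 0.5·√(13658) = 58.434 Hz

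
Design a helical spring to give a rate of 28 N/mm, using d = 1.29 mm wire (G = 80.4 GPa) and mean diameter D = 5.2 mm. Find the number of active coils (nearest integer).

N_a = Gd⁴/(8D³k) = (80.4×10³ × 1.29⁴)/(8 × 5.2³ × 28)
    = 222646 / 31496.2 = 7.069 → 7 coils

7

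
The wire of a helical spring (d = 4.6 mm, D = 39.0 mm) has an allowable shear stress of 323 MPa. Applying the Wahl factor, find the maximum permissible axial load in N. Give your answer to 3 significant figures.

270 N

C = D/d = 39.0/4.6 = 8.4783
K_W = (4C−1)/(4C−4) + 0.615/C = 32.913/29.913 + 0.0725 = 1.1728
τ_max = K·8FD/(πd³) → F_max = τ_allow·πd³/(8DK)
F_max = 323·π·4.6³/(8·39.0·1.1728) = 98770/365.92 = 269.92 N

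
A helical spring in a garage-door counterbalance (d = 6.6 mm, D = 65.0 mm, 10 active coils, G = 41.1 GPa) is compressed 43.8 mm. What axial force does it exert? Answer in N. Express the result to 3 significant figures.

k = Gd⁴/(8D³N_a) = (41.1×10³)(6.6⁴)/(8·65.0³·10) = 3.5497 N/mm
F = k·δ = 3.5497 × 43.8 = 155.48 N

155 N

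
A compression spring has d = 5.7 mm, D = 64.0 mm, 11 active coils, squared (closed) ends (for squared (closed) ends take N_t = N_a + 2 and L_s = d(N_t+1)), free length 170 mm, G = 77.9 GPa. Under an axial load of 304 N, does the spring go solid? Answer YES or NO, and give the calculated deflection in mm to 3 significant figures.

k = Gd⁴/(8D³N_a) = (77.9×10³)(5.7⁴)/(8·64.0³·11) = 3.5646 N/mm
N_t = 13; L_s = 5.7·14 = 79.8 mm; δ_solid = L₀ − L_s = 170 − 79.8 = 90.2 mm
δ = F/k = 304/3.5646 = 85.282 mm
δ < δ_solid → spring does not go solid

NO, δ = 85.3 mm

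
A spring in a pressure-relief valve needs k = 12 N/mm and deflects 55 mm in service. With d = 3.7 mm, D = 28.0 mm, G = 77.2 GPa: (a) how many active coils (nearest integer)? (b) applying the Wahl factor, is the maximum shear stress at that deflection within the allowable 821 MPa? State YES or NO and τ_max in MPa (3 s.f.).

N_a = Gd⁴/(8D³k) = (77.2×10³)(3.7⁴)/(8·28.0³·12) = 6.866 → N_a = 7
Actual rate k = Gd⁴/(8D³·7) = 11.77 N/mm
Working load F = kδ = 11.77·55 = 647.33 N
C = 28.0/3.7 = 7.5676; K_W = (4C−1)/(4C−4)+0.615/C = 1.1955
τ_max = K_W·8FD/(πd³) = 1.1955·911.21 = 1089.3 MPa
τ_max > 821 MPa → exceeds allowable

(a) 7 coils; (b) NO, τ_max = 1090 MPa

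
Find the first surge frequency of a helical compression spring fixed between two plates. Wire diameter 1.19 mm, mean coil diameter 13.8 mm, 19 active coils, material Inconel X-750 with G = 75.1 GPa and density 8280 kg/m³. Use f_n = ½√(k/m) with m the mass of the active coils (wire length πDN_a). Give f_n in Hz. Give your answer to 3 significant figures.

k = Gd⁴/(8D³N_a) = (75.1×10³)(1.19⁴)/(8·13.8³·19) = 0.377 N/mm = 377 N/m
Wire length L = πDN_a = π·13.8·19 = 823.73 mm
m = ρ·(πd²/4)·L = 8280 × 1.1122×10⁻⁶ m² × 0.82373 m = 0.0075857 kg
f_n = ½√(k/m) = 0.5·√(377/0.0075857) = 0.5·√(49699) = 111.47 Hz

111 Hz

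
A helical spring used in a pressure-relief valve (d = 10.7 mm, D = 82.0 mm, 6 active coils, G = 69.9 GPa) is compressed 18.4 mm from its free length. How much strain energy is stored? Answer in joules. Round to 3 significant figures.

5.86 J

k = Gd⁴/(8D³N_a) = (69.9×10³)(10.7⁴)/(8·82.0³·6) = 34.62 N/mm
U = ½kδ² = 0.5 × 34.62 × 18.4² = 5860.5 N·mm = 5.8605 J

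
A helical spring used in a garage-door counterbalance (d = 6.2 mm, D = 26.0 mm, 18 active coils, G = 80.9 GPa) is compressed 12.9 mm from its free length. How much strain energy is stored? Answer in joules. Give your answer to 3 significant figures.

k = Gd⁴/(8D³N_a) = (80.9×10³)(6.2⁴)/(8·26.0³·18) = 47.232 N/mm
U = ½kδ² = 0.5 × 47.232 × 12.9² = 3929.9 N·mm = 3.9299 J

3.93 J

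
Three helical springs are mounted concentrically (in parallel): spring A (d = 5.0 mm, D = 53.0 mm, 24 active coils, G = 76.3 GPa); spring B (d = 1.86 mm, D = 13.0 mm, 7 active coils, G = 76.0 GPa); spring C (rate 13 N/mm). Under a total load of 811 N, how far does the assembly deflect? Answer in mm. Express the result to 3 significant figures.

36.8 mm

k_A = Gd⁴/(8D³N_a) = (76.3×10³)(5.0⁴)/(8·53.0³·24) = 1.6683 N/mm
k_B = Gd⁴/(8D³N_a) = (76.0×10³)(1.86⁴)/(8·13.0³·7) = 7.3935 N/mm
Parallel: k_eq = 1.6683 + 7.3935 + 13 = 22.062 N/mm
δ = F/k_eq = 811/22.062 = 36.76 mm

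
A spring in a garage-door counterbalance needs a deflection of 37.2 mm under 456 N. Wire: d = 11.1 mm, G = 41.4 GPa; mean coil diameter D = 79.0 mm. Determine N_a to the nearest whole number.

13

Required rate k = F/δ = 456/37.2 = 12.258 N/mm
N_a = Gd⁴/(8D³k) = (41.4×10³ × 11.1⁴)/(8 × 79.0³ × 12.258)
    = 6.28481e+08 / 4.83496e+07 = 13 → 13 coils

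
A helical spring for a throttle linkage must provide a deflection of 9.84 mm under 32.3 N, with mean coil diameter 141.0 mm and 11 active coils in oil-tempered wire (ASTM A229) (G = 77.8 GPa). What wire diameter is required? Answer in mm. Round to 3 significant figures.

10.1 mm

Required rate k = F/δ = 32.3/9.84 = 3.2825 N/mm
d = (8D³N_a·k / G)^(1/4) = (8·141.0³·11·3.2825 / (77.8×10³))^0.25
  = (10408)^0.25 = 10.1005 mm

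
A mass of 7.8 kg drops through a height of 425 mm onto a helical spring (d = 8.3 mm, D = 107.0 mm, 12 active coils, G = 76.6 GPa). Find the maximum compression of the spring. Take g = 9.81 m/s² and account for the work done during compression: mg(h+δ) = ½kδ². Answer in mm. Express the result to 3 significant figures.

172 mm

k = Gd⁴/(8D³N_a) = (76.6×10³)(8.3⁴)/(8·107.0³·12) = 3.0911 N/mm
W = mg = 7.8 × 9.81 = 76.518 N
½kδ² − Wδ − Wh = 0 → δ = (W + √(W² + 2kWh))/k
δ = (76.518 + √(5855 + 201049))/3.0911 = (76.518 + 454.87)/3.0911 = 171.91 mm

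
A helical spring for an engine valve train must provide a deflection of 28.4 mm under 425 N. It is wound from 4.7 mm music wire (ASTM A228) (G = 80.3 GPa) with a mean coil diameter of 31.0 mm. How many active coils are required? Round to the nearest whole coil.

11

Required rate k = F/δ = 425/28.4 = 14.965 N/mm
N_a = Gd⁴/(8D³k) = (80.3×10³ × 4.7⁴)/(8 × 31.0³ × 14.965)
    = 3.91838e+07 / 3.56653e+06 = 10.99 → 11 coils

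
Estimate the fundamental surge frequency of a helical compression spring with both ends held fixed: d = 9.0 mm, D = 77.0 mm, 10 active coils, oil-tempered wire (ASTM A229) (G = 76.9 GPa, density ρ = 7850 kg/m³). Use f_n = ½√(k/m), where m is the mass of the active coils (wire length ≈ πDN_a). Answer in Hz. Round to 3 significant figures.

k = Gd⁴/(8D³N_a) = (76.9×10³)(9.0⁴)/(8·77.0³·10) = 13.814 N/mm = 13814 N/m
Wire length L = πDN_a = π·77.0·10 = 2419 mm
m = ρ·(πd²/4)·L = 7850 × 63.617×10⁻⁶ m² × 2.419 m = 1.2081 kg
f_n = ½√(k/m) = 0.5·√(13814/1.2081) = 0.5·√(11435) = 53.468 Hz

53.5 Hz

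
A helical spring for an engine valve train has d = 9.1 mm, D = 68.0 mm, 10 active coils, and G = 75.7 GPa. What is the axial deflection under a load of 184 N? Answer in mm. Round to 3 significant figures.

k = Gd⁴/(8D³N_a) = (75.7×10³)(9.1⁴)/(8·68.0³·10) = 20.637 N/mm
δ = F/k = 184 / 20.637 = 8.9161 mm

8.92 mm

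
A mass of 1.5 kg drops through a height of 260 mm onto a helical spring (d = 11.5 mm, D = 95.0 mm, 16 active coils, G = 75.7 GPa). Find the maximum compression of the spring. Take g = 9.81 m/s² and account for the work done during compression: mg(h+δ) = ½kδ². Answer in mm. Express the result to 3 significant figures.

26.4 mm

k = Gd⁴/(8D³N_a) = (75.7×10³)(11.5⁴)/(8·95.0³·16) = 12.064 N/mm
W = mg = 1.5 × 9.81 = 14.715 N
½kδ² − Wδ − Wh = 0 → δ = (W + √(W² + 2kWh))/k
δ = (14.715 + √(216.53 + 92314.5))/12.064 = (14.715 + 304.19)/12.064 = 26.433 mm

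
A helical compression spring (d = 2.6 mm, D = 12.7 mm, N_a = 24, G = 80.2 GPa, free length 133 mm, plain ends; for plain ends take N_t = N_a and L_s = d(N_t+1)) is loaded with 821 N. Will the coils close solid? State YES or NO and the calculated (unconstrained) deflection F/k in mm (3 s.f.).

YES, δ = 88.1 mm

k = Gd⁴/(8D³N_a) = (80.2×10³)(2.6⁴)/(8·12.7³·24) = 9.3187 N/mm
N_t = 24; L_s = 2.6·25 = 65 mm; δ_solid = L₀ − L_s = 133 − 65 = 68 mm
δ = F/k = 821/9.3187 = 88.102 mm
δ ≥ δ_solid → spring goes solid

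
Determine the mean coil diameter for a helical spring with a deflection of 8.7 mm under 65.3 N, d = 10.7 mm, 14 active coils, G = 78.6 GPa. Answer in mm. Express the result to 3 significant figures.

107 mm

Required rate k = F/δ = 65.3/8.7 = 7.5057 N/mm
D = (Gd⁴/(8N_a·k))^(1/3) = (78.6×10³·10.7⁴/(8·14·7.5057))^(1/3)
  = (1.22559e+06)^(1/3) = 107.0160 mm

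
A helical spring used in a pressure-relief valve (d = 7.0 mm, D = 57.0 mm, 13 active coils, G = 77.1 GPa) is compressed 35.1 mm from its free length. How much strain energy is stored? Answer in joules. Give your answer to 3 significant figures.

k = Gd⁴/(8D³N_a) = (77.1×10³)(7.0⁴)/(8·57.0³·13) = 9.6114 N/mm
U = ½kδ² = 0.5 × 9.6114 × 35.1² = 5920.7 N·mm = 5.9207 J

5.92 J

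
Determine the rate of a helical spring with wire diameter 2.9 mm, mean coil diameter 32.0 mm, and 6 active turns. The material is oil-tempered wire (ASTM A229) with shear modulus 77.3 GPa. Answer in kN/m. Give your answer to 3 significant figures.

k = Gd⁴/(8D³N_a) = (77.3×10³ × 2.9⁴) / (8 × 32.0³ × 6)
  = 5.46728e+06 / 1.57286e+06 = 3.476 N/mm

3.48 kN/m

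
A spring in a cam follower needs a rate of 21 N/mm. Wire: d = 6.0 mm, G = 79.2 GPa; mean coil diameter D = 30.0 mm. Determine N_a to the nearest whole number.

N_a = Gd⁴/(8D³k) = (79.2×10³ × 6.0⁴)/(8 × 30.0³ × 21)
    = 1.02643e+08 / 4.536e+06 = 22.63 → 23 coils

23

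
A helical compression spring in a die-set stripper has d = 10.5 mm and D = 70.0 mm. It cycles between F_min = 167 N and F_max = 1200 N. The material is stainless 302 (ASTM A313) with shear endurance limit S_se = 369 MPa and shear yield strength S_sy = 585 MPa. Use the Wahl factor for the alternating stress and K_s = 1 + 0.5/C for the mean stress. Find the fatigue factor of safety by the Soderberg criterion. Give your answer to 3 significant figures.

2.19

C = D/d = 70.0/10.5 = 6.6667; K_W = (4C−1)/(4C−4)+0.615/C = 1.2246; K_s = 1+0.5/C = 1.0750
F_a = (F_max−F_min)/2 = 516.5 N; F_m = (F_max+F_min)/2 = 683.5 N
τ_a = K_W·8F_aD/(πd³) = 1.2246 × 79.532 = 97.395 MPa
τ_m = K_s·8F_mD/(πd³) = 1.0750 × 105.25 = 113.14 MPa
Soderberg: 1/n_f = τ_a/S_se + τ_m/S_sy = 97.395/369 + 113.14/585 = 0.26394 + 0.19340 = 0.45734
n_f = 1/0.45734 = 2.187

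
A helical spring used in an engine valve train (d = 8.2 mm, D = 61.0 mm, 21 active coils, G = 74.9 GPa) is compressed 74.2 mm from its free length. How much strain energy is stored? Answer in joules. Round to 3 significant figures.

24.4 J

k = Gd⁴/(8D³N_a) = (74.9×10³)(8.2⁴)/(8·61.0³·21) = 8.8805 N/mm
U = ½kδ² = 0.5 × 8.8805 × 74.2² = 24446 N·mm = 24.446 J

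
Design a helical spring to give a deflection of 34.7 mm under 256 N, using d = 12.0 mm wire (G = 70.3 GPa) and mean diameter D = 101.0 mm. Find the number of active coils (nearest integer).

24

Required rate k = F/δ = 256/34.7 = 7.3775 N/mm
N_a = Gd⁴/(8D³k) = (70.3×10³ × 12.0⁴)/(8 × 101.0³ × 7.3775)
    = 1.45774e+09 / 6.08085e+07 = 23.97 → 24 coils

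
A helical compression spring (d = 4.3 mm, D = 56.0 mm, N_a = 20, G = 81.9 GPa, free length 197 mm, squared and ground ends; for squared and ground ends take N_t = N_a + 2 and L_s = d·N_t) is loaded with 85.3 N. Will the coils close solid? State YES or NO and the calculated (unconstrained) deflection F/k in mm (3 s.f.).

NO, δ = 85.6 mm

k = Gd⁴/(8D³N_a) = (81.9×10³)(4.3⁴)/(8·56.0³·20) = 0.99649 N/mm
N_t = 22; L_s = 4.3·22 = 94.6 mm; δ_solid = L₀ − L_s = 197 − 94.6 = 102.4 mm
δ = F/k = 85.3/0.99649 = 85.6 mm
δ < δ_solid → spring does not go solid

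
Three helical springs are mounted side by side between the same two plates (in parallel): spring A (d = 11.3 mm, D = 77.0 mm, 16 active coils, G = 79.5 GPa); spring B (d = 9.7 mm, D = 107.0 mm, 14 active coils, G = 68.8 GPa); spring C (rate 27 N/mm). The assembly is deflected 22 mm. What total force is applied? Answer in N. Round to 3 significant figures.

k_A = Gd⁴/(8D³N_a) = (79.5×10³)(11.3⁴)/(8·77.0³·16) = 22.182 N/mm
k_B = Gd⁴/(8D³N_a) = (68.8×10³)(9.7⁴)/(8·107.0³·14) = 4.4392 N/mm
Parallel: k_eq = 22.182 + 4.4392 + 27 = 53.621 N/mm
F = k_eq·δ = 53.621·22 = 1179.7 N

1180 N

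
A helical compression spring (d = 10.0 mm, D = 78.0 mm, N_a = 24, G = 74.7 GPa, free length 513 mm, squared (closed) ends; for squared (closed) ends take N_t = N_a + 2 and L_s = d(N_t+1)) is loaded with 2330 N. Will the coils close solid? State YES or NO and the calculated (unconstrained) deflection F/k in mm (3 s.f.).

YES, δ = 284 mm

k = Gd⁴/(8D³N_a) = (74.7×10³)(10.0⁴)/(8·78.0³·24) = 8.1985 N/mm
N_t = 26; L_s = 10.0·27 = 270 mm; δ_solid = L₀ − L_s = 513 − 270 = 243 mm
δ = F/k = 2330/8.1985 = 284.2 mm
δ ≥ δ_solid → spring goes solid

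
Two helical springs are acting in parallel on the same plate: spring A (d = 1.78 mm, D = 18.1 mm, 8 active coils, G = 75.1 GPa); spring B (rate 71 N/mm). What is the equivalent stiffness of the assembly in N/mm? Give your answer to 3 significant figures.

k_A = Gd⁴/(8D³N_a) = (75.1×10³)(1.78⁴)/(8·18.1³·8) = 1.9866 N/mm
Parallel: k_eq = 1.9866 + 71 = 72.987 N/mm

73.0 N/mm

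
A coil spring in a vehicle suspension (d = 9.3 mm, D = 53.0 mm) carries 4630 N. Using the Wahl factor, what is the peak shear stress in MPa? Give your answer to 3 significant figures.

Spring index C = D/d = 53.0/9.3 = 5.6989
K_W = (4C−1)/(4C−4) + 0.615/C = 21.796/18.796 + 0.1079 = 1.2675
τ₀ = 8FD/(πd³) = 8·4630·53.0/(π·9.3³) = 1.96312e+06/2527 = 776.87 MPa
τ_max = K·τ₀ = 1.2675 × 776.87 = 984.7 MPa

985 MPa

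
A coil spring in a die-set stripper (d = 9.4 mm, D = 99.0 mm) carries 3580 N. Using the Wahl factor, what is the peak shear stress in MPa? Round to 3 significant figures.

Spring index C = D/d = 99.0/9.4 = 10.5319
K_W = (4C−1)/(4C−4) + 0.615/C = 41.128/38.128 + 0.0584 = 1.1371
τ₀ = 8FD/(πd³) = 8·3580·99.0/(π·9.4³) = 2.83536e+06/2609.4 = 1086.6 MPa
τ_max = K·τ₀ = 1.1371 × 1086.6 = 1235.6 MPa

1240 MPa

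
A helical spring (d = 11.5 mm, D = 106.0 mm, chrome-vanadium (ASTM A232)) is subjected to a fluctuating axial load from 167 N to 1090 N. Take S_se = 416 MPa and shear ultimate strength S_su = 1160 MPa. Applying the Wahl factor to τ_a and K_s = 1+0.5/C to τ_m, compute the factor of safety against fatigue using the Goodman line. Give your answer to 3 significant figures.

3.04

C = D/d = 106.0/11.5 = 9.2174; K_W = (4C−1)/(4C−4)+0.615/C = 1.1580; K_s = 1+0.5/C = 1.0542
F_a = (F_max−F_min)/2 = 461.5 N; F_m = (F_max+F_min)/2 = 628.5 N
τ_a = K_W·8F_aD/(πd³) = 1.1580 × 81.908 = 94.848 MPa
τ_m = K_s·8F_mD/(πd³) = 1.0542 × 111.55 = 117.6 MPa
Goodman: 1/n_f = τ_a/S_se + τ_m/S_su = 94.848/416 + 117.6/1160 = 0.22800 + 0.10138 = 0.32938
n_f = 1/0.32938 = 3.036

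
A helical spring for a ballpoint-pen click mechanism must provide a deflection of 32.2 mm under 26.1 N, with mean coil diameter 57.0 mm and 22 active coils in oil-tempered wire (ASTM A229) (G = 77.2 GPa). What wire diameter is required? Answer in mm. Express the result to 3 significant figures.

Required rate k = F/δ = 26.1/32.2 = 0.81056 N/mm
d = (8D³N_a·k / G)^(1/4) = (8·57.0³·22·0.81056 / (77.2×10³))^0.25
  = (342.22)^0.25 = 4.3011 mm

4.30 mm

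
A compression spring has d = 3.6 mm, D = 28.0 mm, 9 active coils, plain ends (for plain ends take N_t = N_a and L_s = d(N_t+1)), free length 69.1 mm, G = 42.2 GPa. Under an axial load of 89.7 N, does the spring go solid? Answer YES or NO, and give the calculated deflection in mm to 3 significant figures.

k = Gd⁴/(8D³N_a) = (42.2×10³)(3.6⁴)/(8·28.0³·9) = 4.4845 N/mm
N_t = 9; L_s = 3.6·10 = 36 mm; δ_solid = L₀ − L_s = 69.1 − 36 = 33.1 mm
δ = F/k = 89.7/4.4845 = 20.002 mm
δ < δ_solid → spring does not go solid

NO, δ = 20.0 mm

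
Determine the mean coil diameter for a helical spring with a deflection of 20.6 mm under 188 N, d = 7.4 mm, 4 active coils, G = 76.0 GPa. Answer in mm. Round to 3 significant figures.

Required rate k = F/δ = 188/20.6 = 9.1262 N/mm
D = (Gd⁴/(8N_a·k))^(1/3) = (76.0×10³·7.4⁴/(8·4·9.1262))^(1/3)
  = (780369)^(1/3) = 92.0661 mm

92.1 mm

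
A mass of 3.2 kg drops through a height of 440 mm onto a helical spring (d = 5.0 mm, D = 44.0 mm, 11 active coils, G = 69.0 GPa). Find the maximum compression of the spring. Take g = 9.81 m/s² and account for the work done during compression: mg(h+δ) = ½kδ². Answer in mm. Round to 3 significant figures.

75.0 mm

k = Gd⁴/(8D³N_a) = (69.0×10³)(5.0⁴)/(8·44.0³·11) = 5.7529 N/mm
W = mg = 3.2 × 9.81 = 31.392 N
½kδ² − Wδ − Wh = 0 → δ = (W + √(W² + 2kWh))/k
δ = (31.392 + √(985.46 + 158924))/5.7529 = (31.392 + 399.89)/5.7529 = 74.967 mm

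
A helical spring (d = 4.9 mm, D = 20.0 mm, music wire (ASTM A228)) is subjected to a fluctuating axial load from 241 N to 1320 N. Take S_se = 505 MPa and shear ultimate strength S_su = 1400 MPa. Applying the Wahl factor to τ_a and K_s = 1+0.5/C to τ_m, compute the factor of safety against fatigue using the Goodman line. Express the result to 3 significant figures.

C = D/d = 20.0/4.9 = 4.0816; K_W = (4C−1)/(4C−4)+0.615/C = 1.3941; K_s = 1+0.5/C = 1.1225
F_a = (F_max−F_min)/2 = 539.5 N; F_m = (F_max+F_min)/2 = 780.5 N
τ_a = K_W·8F_aD/(πd³) = 1.3941 × 233.55 = 325.58 MPa
τ_m = K_s·8F_mD/(πd³) = 1.1225 × 337.87 = 379.26 MPa
Goodman: 1/n_f = τ_a/S_se + τ_m/S_su = 325.58/505 + 379.26/1400 = 0.64471 + 0.27090 = 0.91561
n_f = 1/0.91561 = 1.092

1.09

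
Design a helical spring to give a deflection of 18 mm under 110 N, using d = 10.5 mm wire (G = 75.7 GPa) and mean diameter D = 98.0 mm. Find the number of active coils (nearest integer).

Required rate k = F/δ = 110/18 = 6.1111 N/mm
N_a = Gd⁴/(8D³k) = (75.7×10³ × 10.5⁴)/(8 × 98.0³ × 6.1111)
    = 9.20138e+08 / 4.60138e+07 = 20 → 20 coils

20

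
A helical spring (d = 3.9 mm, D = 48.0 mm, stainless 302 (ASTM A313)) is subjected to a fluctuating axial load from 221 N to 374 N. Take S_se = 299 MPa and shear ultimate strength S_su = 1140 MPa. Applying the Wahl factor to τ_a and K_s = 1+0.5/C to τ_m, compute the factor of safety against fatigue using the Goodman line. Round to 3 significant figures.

0.871

C = D/d = 48.0/3.9 = 12.3077; K_W = (4C−1)/(4C−4)+0.615/C = 1.1163; K_s = 1+0.5/C = 1.0406
F_a = (F_max−F_min)/2 = 76.5 N; F_m = (F_max+F_min)/2 = 297.5 N
τ_a = K_W·8F_aD/(πd³) = 1.1163 × 157.63 = 175.97 MPa
τ_m = K_s·8F_mD/(πd³) = 1.0406 × 613.02 = 637.92 MPa
Goodman: 1/n_f = τ_a/S_se + τ_m/S_su = 175.97/299 + 637.92/1140 = 0.58851 + 0.55958 = 1.1481
n_f = 1/1.1481 = 0.871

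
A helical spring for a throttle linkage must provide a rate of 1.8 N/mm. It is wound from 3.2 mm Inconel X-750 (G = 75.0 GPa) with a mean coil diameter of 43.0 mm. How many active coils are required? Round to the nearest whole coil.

N_a = Gd⁴/(8D³k) = (75.0×10³ × 3.2⁴)/(8 × 43.0³ × 1.8)
    = 7.86432e+06 / 1.1449e+06 = 6.869 → 7 coils

7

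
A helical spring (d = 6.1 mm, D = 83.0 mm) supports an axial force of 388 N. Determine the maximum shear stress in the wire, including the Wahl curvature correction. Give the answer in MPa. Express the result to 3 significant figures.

Spring index C = D/d = 83.0/6.1 = 13.6066
K_W = (4C−1)/(4C−4) + 0.615/C = 53.426/50.426 + 0.0452 = 1.1047
τ₀ = 8FD/(πd³) = 8·388·83.0/(π·6.1³) = 257632/713.08 = 361.29 MPa
τ_max = K·τ₀ = 1.1047 × 361.29 = 399.12 MPa

399 MPa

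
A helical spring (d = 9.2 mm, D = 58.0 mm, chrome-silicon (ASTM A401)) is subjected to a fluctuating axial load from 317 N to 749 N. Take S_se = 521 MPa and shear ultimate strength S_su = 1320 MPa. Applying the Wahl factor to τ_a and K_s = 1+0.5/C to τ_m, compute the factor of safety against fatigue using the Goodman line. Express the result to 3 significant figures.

C = D/d = 58.0/9.2 = 6.3043; K_W = (4C−1)/(4C−4)+0.615/C = 1.2389; K_s = 1+0.5/C = 1.0793
F_a = (F_max−F_min)/2 = 216 N; F_m = (F_max+F_min)/2 = 533 N
τ_a = K_W·8F_aD/(πd³) = 1.2389 × 40.969 = 50.759 MPa
τ_m = K_s·8F_mD/(πd³) = 1.0793 × 101.1 = 109.11 MPa
Goodman: 1/n_f = τ_a/S_se + τ_m/S_su = 50.759/521 + 109.11/1320 = 0.09743 + 0.08266 = 0.18009
n_f = 1/0.18009 = 5.553

5.55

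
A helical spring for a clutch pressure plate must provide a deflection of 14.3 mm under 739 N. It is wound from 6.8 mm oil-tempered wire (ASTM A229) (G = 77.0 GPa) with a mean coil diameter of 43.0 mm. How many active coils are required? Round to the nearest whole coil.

Required rate k = F/δ = 739/14.3 = 51.678 N/mm
N_a = Gd⁴/(8D³k) = (77.0×10³ × 6.8⁴)/(8 × 43.0³ × 51.678)
    = 1.64637e+08 / 3.28703e+07 = 5.009 → 5 coils

5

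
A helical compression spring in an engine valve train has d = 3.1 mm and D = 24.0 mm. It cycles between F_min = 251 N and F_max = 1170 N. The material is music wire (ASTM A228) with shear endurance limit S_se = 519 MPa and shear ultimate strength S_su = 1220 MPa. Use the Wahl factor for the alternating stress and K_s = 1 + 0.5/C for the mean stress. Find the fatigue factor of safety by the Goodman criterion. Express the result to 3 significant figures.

0.291

C = D/d = 24.0/3.1 = 7.7419; K_W = (4C−1)/(4C−4)+0.615/C = 1.1907; K_s = 1+0.5/C = 1.0646
F_a = (F_max−F_min)/2 = 459.5 N; F_m = (F_max+F_min)/2 = 710.5 N
τ_a = K_W·8F_aD/(πd³) = 1.1907 × 942.65 = 1122.4 MPa
τ_m = K_s·8F_mD/(πd³) = 1.0646 × 1457.6 = 1551.7 MPa
Goodman: 1/n_f = τ_a/S_se + τ_m/S_su = 1122.4/519 + 1551.7/1220 = 2.16262 + 1.27189 = 3.4345
n_f = 1/3.4345 = 0.2912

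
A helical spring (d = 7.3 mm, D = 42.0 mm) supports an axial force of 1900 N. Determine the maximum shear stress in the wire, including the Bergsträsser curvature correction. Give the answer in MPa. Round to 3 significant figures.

Spring index C = D/d = 42.0/7.3 = 5.7534
K_B = (4C+2)/(4C−3) = 25.014/20.014 = 1.2498
τ₀ = 8FD/(πd³) = 8·1900·42.0/(π·7.3³) = 638400/1222.1 = 522.37 MPa
τ_max = K·τ₀ = 1.2498 × 522.37 = 652.87 MPa

653 MPa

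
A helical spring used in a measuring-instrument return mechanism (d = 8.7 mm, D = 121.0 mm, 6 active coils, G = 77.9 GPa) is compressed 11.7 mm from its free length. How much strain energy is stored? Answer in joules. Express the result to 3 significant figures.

k = Gd⁴/(8D³N_a) = (77.9×10³)(8.7⁴)/(8·121.0³·6) = 5.2483 N/mm
U = ½kδ² = 0.5 × 5.2483 × 11.7² = 359.22 N·mm = 0.35922 J

0.359 J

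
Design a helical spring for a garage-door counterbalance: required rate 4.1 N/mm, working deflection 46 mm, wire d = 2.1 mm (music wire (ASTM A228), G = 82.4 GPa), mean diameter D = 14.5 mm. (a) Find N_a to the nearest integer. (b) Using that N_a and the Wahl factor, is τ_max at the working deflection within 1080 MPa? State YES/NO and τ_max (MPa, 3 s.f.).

N_a = Gd⁴/(8D³k) = (82.4×10³)(2.1⁴)/(8·14.5³·4.1) = 16.03 → N_a = 16
Actual rate k = Gd⁴/(8D³·16) = 4.1067 N/mm
Working load F = kδ = 4.1067·46 = 188.91 N
C = 14.5/2.1 = 6.9048; K_W = (4C−1)/(4C−4)+0.615/C = 1.2161
τ_max = K_W·8FD/(πd³) = 1.2161·753.18 = 915.93 MPa
τ_max ≤ 1080 MPa → acceptable

(a) 16 coils; (b) YES, τ_max = 916 MPa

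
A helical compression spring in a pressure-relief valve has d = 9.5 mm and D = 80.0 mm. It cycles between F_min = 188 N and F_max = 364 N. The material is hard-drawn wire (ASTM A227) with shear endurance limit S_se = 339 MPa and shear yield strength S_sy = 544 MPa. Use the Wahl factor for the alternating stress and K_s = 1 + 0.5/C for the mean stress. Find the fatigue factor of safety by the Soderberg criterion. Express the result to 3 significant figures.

5.00

C = D/d = 80.0/9.5 = 8.4211; K_W = (4C−1)/(4C−4)+0.615/C = 1.1741; K_s = 1+0.5/C = 1.0594
F_a = (F_max−F_min)/2 = 88 N; F_m = (F_max+F_min)/2 = 276 N
τ_a = K_W·8F_aD/(πd³) = 1.1741 × 20.909 = 24.55 MPa
τ_m = K_s·8F_mD/(πd³) = 1.0594 × 65.58 = 69.473 MPa
Soderberg: 1/n_f = τ_a/S_se + τ_m/S_sy = 24.55/339 + 69.473/544 = 0.07242 + 0.12771 = 0.20013
n_f = 1/0.20013 = 4.997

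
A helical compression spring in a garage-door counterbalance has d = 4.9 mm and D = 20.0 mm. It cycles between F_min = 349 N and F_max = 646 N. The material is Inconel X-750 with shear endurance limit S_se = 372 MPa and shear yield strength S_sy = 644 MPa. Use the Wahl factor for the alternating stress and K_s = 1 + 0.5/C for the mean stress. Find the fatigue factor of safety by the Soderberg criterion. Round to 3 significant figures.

1.62

C = D/d = 20.0/4.9 = 4.0816; K_W = (4C−1)/(4C−4)+0.615/C = 1.3941; K_s = 1+0.5/C = 1.1225
F_a = (F_max−F_min)/2 = 148.5 N; F_m = (F_max+F_min)/2 = 497.5 N
τ_a = K_W·8F_aD/(πd³) = 1.3941 × 64.285 = 89.616 MPa
τ_m = K_s·8F_mD/(πd³) = 1.1225 × 215.36 = 241.75 MPa
Soderberg: 1/n_f = τ_a/S_se + τ_m/S_sy = 89.616/372 + 241.75/644 = 0.24090 + 0.37538 = 0.61629
n_f = 1/0.61629 = 1.623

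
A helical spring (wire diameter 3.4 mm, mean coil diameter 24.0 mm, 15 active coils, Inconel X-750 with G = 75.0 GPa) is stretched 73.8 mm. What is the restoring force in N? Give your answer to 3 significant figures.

k = Gd⁴/(8D³N_a) = (75.0×10³)(3.4⁴)/(8·24.0³·15) = 6.0417 N/mm
F = k·δ = 6.0417 × 73.8 = 445.88 N

446 N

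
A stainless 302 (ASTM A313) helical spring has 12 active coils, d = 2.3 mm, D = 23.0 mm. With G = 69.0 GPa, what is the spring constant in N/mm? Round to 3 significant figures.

k = Gd⁴/(8D³N_a) = (69.0×10³ × 2.3⁴) / (8 × 23.0³ × 12)
  = 1.9309e+06 / 1.16803e+06 = 1.6531 N/mm

1.65 N/mm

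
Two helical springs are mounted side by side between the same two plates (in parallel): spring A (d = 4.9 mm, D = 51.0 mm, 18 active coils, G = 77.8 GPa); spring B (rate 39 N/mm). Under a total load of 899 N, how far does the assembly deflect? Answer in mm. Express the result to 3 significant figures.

k_A = Gd⁴/(8D³N_a) = (77.8×10³)(4.9⁴)/(8·51.0³·18) = 2.348 N/mm
Parallel: k_eq = 2.348 + 39 = 41.348 N/mm
δ = F/k_eq = 899/41.348 = 21.742 mm

21.7 mm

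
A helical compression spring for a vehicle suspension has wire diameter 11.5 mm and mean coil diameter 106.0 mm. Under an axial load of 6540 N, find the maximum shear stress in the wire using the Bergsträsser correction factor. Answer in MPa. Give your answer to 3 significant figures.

1330 MPa

Spring index C = D/d = 106.0/11.5 = 9.2174
K_B = (4C+2)/(4C−3) = 38.870/33.870 = 1.1476
τ₀ = 8FD/(πd³) = 8·6540·106.0/(π·11.5³) = 5.54592e+06/4778 = 1160.7 MPa
τ_max = K·τ₀ = 1.1476 × 1160.7 = 1332.1 MPa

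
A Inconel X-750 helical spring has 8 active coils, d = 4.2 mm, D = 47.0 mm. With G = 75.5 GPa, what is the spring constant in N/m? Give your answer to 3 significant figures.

3540 N/m

k = Gd⁴/(8D³N_a) = (75.5×10³ × 4.2⁴) / (8 × 47.0³ × 8)
  = 2.34933e+07 / 6.64467e+06 = 3.5357 N/mm = 3535.7 N/m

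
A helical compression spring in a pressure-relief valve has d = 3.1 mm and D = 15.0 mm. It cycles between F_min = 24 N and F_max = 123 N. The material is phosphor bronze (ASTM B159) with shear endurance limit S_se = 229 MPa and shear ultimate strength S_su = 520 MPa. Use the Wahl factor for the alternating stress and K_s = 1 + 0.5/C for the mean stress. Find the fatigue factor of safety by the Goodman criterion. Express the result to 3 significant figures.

1.77

C = D/d = 15.0/3.1 = 4.8387; K_W = (4C−1)/(4C−4)+0.615/C = 1.3225; K_s = 1+0.5/C = 1.1033
F_a = (F_max−F_min)/2 = 49.5 N; F_m = (F_max+F_min)/2 = 73.5 N
τ_a = K_W·8F_aD/(πd³) = 1.3225 × 63.468 = 83.934 MPa
τ_m = K_s·8F_mD/(πd³) = 1.1033 × 94.24 = 103.98 MPa
Goodman: 1/n_f = τ_a/S_se + τ_m/S_su = 83.934/229 + 103.98/520 = 0.36653 + 0.19996 = 0.56648
n_f = 1/0.56648 = 1.765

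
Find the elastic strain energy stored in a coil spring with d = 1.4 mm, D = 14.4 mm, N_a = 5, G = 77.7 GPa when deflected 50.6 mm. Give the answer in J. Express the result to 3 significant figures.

3.20 J

k = Gd⁴/(8D³N_a) = (77.7×10³)(1.4⁴)/(8·14.4³·5) = 2.4991 N/mm
U = ½kδ² = 0.5 × 2.4991 × 50.6² = 3199.3 N·mm = 3.1993 J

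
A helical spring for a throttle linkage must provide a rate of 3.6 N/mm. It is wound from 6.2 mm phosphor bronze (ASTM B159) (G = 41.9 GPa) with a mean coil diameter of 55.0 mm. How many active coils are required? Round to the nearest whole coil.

N_a = Gd⁴/(8D³k) = (41.9×10³ × 6.2⁴)/(8 × 55.0³ × 3.6)
    = 6.19128e+07 / 4.7916e+06 = 12.92 → 13 coils

13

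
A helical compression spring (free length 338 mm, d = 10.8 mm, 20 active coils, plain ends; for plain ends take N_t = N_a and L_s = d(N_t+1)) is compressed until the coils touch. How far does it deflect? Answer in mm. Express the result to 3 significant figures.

N_t = 20; L_s = 10.8·21 = 226.8 mm
δ_solid = L₀ − L_s = 338 − 226.8 = 111.2 mm

111 mm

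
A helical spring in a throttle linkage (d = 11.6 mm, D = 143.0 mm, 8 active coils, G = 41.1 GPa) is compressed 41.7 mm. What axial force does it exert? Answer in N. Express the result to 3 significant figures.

166 N

k = Gd⁴/(8D³N_a) = (41.1×10³)(11.6⁴)/(8·143.0³·8) = 3.9764 N/mm
F = k·δ = 3.9764 × 41.7 = 165.81 N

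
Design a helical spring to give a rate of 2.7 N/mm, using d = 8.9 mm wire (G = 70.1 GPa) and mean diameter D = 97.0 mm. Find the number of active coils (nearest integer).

22

N_a = Gd⁴/(8D³k) = (70.1×10³ × 8.9⁴)/(8 × 97.0³ × 2.7)
    = 4.39823e+08 / 1.97137e+07 = 22.31 → 22 coils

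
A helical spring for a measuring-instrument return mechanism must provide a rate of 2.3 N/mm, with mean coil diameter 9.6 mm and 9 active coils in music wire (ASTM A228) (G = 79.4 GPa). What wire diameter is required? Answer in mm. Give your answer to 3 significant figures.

1.17 mm

d = (8D³N_a·k / G)^(1/4) = (8·9.6³·9·2.3 / (79.4×10³))^0.25
  = (1.8452)^0.25 = 1.1655 mm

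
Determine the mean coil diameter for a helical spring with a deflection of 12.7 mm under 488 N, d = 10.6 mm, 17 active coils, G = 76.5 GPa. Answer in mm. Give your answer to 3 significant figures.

Required rate k = F/δ = 488/12.7 = 38.425 N/mm
D = (Gd⁴/(8N_a·k))^(1/3) = (76.5×10³·10.6⁴/(8·17·38.425))^(1/3)
  = (184812)^(1/3) = 56.9609 mm

57.0 mm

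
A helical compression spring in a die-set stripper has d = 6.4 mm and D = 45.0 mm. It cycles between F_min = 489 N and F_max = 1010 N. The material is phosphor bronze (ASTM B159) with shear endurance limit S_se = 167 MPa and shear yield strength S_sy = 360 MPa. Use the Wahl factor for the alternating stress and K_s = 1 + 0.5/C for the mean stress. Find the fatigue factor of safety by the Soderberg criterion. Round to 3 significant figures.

C = D/d = 45.0/6.4 = 7.0312; K_W = (4C−1)/(4C−4)+0.615/C = 1.2118; K_s = 1+0.5/C = 1.0711
F_a = (F_max−F_min)/2 = 260.5 N; F_m = (F_max+F_min)/2 = 749.5 N
τ_a = K_W·8F_aD/(πd³) = 1.2118 × 113.87 = 137.99 MPa
τ_m = K_s·8F_mD/(πd³) = 1.0711 × 327.63 = 350.93 MPa
Soderberg: 1/n_f = τ_a/S_se + τ_m/S_sy = 137.99/167 + 350.93/360 = 0.82631 + 0.97480 = 1.8011
n_f = 1/1.8011 = 0.5552

0.555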